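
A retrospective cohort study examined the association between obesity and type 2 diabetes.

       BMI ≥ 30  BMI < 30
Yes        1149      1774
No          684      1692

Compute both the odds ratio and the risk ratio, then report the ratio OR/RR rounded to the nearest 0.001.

Reading the table with exposure as columns: a = 1149 (BMI ≥ 30, case), b = 684 (BMI ≥ 30, non-case), c = 1774 (BMI < 30, case), d = 1692.
OR = (1149·1692)/(684·1774) = 1944108/1213416 = 1.60218
Risk in exposed = 1149/1833 = 0.62684; risk in unexposed = 1774/3466 = 0.51183; RR = 1.22471
OR/RR = 1.60218 / 1.22471 = 1.30821
The outcome is not rare, so the OR lies further from 1 than the RR.

1.308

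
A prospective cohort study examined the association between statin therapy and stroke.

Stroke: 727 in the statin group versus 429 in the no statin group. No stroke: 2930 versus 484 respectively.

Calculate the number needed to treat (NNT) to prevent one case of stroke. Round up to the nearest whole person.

4

Risk in treated group = 727/3657 = 0.19880; risk in control = 429/913 = 0.46988.
Absolute risk reduction = 0.46988 − 0.19880 = 0.27108
NNT = 1 / ARR = 1 / 0.27108 = 3.689 → round up → 4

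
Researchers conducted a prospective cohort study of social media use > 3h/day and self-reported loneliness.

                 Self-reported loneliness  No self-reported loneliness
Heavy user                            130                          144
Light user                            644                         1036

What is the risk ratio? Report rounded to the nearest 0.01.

Cells: a = 130, b = 144, c = 644, d = 1036.
Risk in exposed = 130/274 = 0.47445; risk in unexposed = 644/1680 = 0.38333.
RR = 0.47445 / 0.38333 = 1.23770
The risk among the exposed is 1.24 times that among the unexposed.

1.24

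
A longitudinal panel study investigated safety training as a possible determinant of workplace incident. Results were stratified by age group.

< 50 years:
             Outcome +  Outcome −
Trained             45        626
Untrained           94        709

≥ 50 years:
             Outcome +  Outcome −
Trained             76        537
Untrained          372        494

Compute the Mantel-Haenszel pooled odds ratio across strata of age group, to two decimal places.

OR_MH = Σ(aᵢdᵢ/nᵢ) / Σ(bᵢcᵢ/nᵢ), where nᵢ is the stratum total.
Stratum 1 (< 50 years): n = 1474; a·d/n = 45·709/1474 = 21.6452; b·c/n = 626·94/1474 = 39.9213
Stratum 2 (≥ 50 years): n = 1479; a·d/n = 76·494/1479 = 25.3847; b·c/n = 537·372/1479 = 135.0669
OR_MH = (21.6452 + 25.3847) / (39.9213 + 135.0669) = 47.0299 / 174.9882 = 0.26876

0.27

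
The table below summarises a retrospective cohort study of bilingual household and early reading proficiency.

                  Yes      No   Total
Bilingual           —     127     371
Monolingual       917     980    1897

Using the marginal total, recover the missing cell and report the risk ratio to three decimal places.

The missing cell is in the exposed row: 371 − 127 = 244.
So a = 244, b = 127, c = 917, d = 980.
RR = [a/(a+b)] / [c/(c+d)] = (244/371) / (917/1897) = 0.65768/0.48339 = 1.36055

1.361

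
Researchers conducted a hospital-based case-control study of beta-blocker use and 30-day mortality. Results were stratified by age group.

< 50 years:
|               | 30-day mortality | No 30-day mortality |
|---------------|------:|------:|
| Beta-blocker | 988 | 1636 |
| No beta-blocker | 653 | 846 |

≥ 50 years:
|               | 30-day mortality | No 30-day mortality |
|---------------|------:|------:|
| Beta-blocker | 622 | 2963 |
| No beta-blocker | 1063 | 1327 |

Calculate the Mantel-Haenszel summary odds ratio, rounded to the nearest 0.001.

0.434

OR_MH = Σ(aᵢdᵢ/nᵢ) / Σ(bᵢcᵢ/nᵢ), where nᵢ is the stratum total.
Stratum 1 (< 50 years): n = 4123; a·d/n = 988·846/4123 = 202.7281; b·c/n = 1636·653/4123 = 259.1094
Stratum 2 (≥ 50 years): n = 5975; a·d/n = 622·1327/5975 = 138.1413; b·c/n = 2963·1063/5975 = 527.1413
OR_MH = (202.7281 + 138.1413) / (259.1094 + 527.1413) = 340.8694 / 786.2506 = 0.43354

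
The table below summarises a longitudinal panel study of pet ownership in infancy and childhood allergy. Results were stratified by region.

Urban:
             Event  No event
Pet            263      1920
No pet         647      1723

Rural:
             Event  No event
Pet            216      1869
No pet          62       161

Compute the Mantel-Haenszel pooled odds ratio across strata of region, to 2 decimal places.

0.35

OR_MH = Σ(aᵢdᵢ/nᵢ) / Σ(bᵢcᵢ/nᵢ), where nᵢ is the stratum total.
Stratum 1 (Urban): n = 4553; a·d/n = 263·1723/4553 = 99.5276; b·c/n = 1920·647/4553 = 272.8399
Stratum 2 (Rural): n = 2308; a·d/n = 216·161/2308 = 15.0676; b·c/n = 1869·62/2308 = 50.2071
OR_MH = (99.5276 + 15.0676) / (272.8399 + 50.2071) = 114.5952 / 323.0470 = 0.35473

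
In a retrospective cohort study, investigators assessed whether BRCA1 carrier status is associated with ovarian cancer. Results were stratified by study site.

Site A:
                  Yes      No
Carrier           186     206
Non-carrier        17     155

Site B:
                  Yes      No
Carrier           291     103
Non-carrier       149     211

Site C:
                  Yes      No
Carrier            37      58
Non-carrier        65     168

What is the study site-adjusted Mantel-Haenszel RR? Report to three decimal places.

2.046

RR_MH = Σ(aᵢ·n₀ᵢ/nᵢ) / Σ(cᵢ·n₁ᵢ/nᵢ), with n₁ᵢ = aᵢ+bᵢ (exposed), n₀ᵢ = cᵢ+dᵢ (unexposed), nᵢ = n₁ᵢ+n₀ᵢ.
Stratum 1 (Site A): n₁ = 392, n₀ = 172, n = 564; a·n₀/n = 186·172/564 = 56.7234; c·n₁/n = 17·392/564 = 11.8156
Stratum 2 (Site B): n₁ = 394, n₀ = 360, n = 754; a·n₀/n = 291·360/754 = 138.9390; c·n₁/n = 149·394/754 = 77.8594
Stratum 3 (Site C): n₁ = 95, n₀ = 233, n = 328; a·n₀/n = 37·233/328 = 26.2835; c·n₁/n = 65·95/328 = 18.8262
RR_MH = (56.7234 + 138.9390 + 26.2835) / (11.8156 + 77.8594 + 18.8262) = 221.9459 / 108.5012 = 2.04556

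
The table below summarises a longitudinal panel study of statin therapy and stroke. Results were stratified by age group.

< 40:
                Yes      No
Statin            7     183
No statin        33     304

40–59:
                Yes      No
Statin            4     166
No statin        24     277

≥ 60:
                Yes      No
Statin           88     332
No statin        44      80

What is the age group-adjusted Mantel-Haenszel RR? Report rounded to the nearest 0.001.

0.497

RR_MH = Σ(aᵢ·n₀ᵢ/nᵢ) / Σ(cᵢ·n₁ᵢ/nᵢ), with n₁ᵢ = aᵢ+bᵢ (exposed), n₀ᵢ = cᵢ+dᵢ (unexposed), nᵢ = n₁ᵢ+n₀ᵢ.
Stratum 1 (< 40): n₁ = 190, n₀ = 337, n = 527; a·n₀/n = 7·337/527 = 4.4763; c·n₁/n = 33·190/527 = 11.8975
Stratum 2 (40–59): n₁ = 170, n₀ = 301, n = 471; a·n₀/n = 4·301/471 = 2.5563; c·n₁/n = 24·170/471 = 8.6624
Stratum 3 (≥ 60): n₁ = 420, n₀ = 124, n = 544; a·n₀/n = 88·124/544 = 20.0588; c·n₁/n = 44·420/544 = 33.9706
RR_MH = (4.4763 + 2.5563 + 20.0588) / (11.8975 + 8.6624 + 33.9706) = 27.0914 / 54.5305 = 0.49681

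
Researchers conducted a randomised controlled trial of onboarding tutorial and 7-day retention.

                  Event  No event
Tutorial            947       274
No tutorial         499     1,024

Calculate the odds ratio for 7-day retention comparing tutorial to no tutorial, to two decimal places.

7.09

Cells: a = 947, b = 274, c = 499, d = 1024.
OR = (a·d)/(b·c) = (947 × 1024) / (274 × 499) = 969728 / 136726 = 7.09249
The odds of 7-day retention are about 7.09 times as high in the tutorial group.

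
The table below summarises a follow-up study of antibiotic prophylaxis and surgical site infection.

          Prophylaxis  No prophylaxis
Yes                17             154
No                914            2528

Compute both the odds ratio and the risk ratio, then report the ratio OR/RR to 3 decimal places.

Reading the table with exposure as columns: a = 17 (Prophylaxis, case), b = 914 (Prophylaxis, non-case), c = 154 (No prophylaxis, case), d = 2528.
OR = (17·2528)/(914·154) = 42976/140756 = 0.30532
Risk in exposed = 17/931 = 0.01826; risk in unexposed = 154/2682 = 0.05742; RR = 0.31801
OR/RR = 0.30532 / 0.31801 = 0.96011
The outcome is rare in both groups, so OR ≈ RR (ratio near 1).

0.960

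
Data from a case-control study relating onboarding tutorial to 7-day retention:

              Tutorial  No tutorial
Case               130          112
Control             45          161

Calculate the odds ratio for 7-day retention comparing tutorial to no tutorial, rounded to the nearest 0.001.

Reading the table with exposure as columns: a = 130 (Tutorial, case), b = 45 (Tutorial, non-case), c = 112 (No tutorial, case), d = 161.
OR = (a·d)/(b·c) = (130 × 161) / (45 × 112) = 20930 / 5040 = 4.15278
The odds of 7-day retention are about 4.15 times as high in the tutorial group.

4.153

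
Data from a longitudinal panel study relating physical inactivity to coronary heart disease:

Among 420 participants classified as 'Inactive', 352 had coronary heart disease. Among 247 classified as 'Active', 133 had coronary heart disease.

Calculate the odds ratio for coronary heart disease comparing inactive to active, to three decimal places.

From the description: a = 352, b = 68, c = 133, d = 114.
OR = (a·d)/(b·c) = (352 × 114) / (68 × 133) = 40128 / 9044 = 4.43697
The odds of coronary heart disease are about 4.44 times as high in the inactive group.

4.437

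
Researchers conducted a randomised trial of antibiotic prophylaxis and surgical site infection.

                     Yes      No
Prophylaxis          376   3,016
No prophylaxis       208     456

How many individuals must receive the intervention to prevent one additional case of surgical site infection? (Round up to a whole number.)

5

Risk in treated group = 376/3392 = 0.11085; risk in control = 208/664 = 0.31325.
Absolute risk reduction = 0.31325 − 0.11085 = 0.20240
NNT = 1 / ARR = 1 / 0.20240 = 4.941 → round up → 5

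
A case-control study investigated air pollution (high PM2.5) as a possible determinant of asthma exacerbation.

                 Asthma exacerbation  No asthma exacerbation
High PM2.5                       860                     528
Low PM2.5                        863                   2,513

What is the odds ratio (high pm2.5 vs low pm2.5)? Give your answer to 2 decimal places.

Cells: a = 860, b = 528, c = 863, d = 2513.
OR = (a·d)/(b·c) = (860 × 2513) / (528 × 863) = 2161180 / 455664 = 4.74292
The odds of asthma exacerbation are about 4.74 times as high in the high pm2.5 group.

4.74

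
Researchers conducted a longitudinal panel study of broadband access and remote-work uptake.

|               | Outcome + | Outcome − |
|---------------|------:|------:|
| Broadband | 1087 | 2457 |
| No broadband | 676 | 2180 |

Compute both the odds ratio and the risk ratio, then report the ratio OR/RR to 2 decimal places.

1.10

Cells: a = 1087, b = 2457, c = 676, d = 2180.
OR = (1087·2180)/(2457·676) = 2369660/1660932 = 1.42671
Risk in exposed = 1087/3544 = 0.30672; risk in unexposed = 676/2856 = 0.23669; RR = 1.29583
OR/RR = 1.42671 / 1.29583 = 1.10100
The outcome is not rare, so the OR lies further from 1 than the RR.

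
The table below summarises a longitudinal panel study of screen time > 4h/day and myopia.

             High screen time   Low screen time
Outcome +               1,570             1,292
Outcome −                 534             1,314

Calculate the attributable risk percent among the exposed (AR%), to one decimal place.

33.6

Reading the table with exposure as columns: a = 1570 (High screen time, case), b = 534 (High screen time, non-case), c = 1292 (Low screen time, case), d = 1314.
Risk in exposed = 1570/2104 = 0.74620; risk in unexposed = 1292/2606 = 0.49578.
RR = 0.74620/0.49578 = 1.50510
AR% = (RR − 1)/RR × 100 = (1.50510 − 1)/1.50510 × 100 = 33.5593%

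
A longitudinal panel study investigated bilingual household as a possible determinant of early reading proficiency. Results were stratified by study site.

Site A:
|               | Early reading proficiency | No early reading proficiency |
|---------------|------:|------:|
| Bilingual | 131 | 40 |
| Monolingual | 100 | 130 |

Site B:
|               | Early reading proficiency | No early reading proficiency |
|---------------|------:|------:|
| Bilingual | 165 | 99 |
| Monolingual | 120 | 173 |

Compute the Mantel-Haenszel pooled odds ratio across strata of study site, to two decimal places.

2.99

OR_MH = Σ(aᵢdᵢ/nᵢ) / Σ(bᵢcᵢ/nᵢ), where nᵢ is the stratum total.
Stratum 1 (Site A): n = 401; a·d/n = 131·130/401 = 42.4688; b·c/n = 40·100/401 = 9.9751
Stratum 2 (Site B): n = 557; a·d/n = 165·173/557 = 51.2478; b·c/n = 99·120/557 = 21.3285
OR_MH = (42.4688 + 51.2478) / (9.9751 + 21.3285) = 93.7166 / 31.3036 = 2.99379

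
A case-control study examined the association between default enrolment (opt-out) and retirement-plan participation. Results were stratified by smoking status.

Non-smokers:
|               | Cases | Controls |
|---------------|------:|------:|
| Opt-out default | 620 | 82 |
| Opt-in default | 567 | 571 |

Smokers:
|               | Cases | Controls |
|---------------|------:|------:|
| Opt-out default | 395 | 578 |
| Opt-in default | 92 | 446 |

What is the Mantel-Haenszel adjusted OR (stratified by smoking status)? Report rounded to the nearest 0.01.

OR_MH = Σ(aᵢdᵢ/nᵢ) / Σ(bᵢcᵢ/nᵢ), where nᵢ is the stratum total.
Stratum 1 (Non-smokers): n = 1840; a·d/n = 620·571/1840 = 192.4022; b·c/n = 82·567/1840 = 25.2685
Stratum 2 (Smokers): n = 1511; a·d/n = 395·446/1511 = 116.5917; b·c/n = 578·92/1511 = 35.1926
OR_MH = (192.4022 + 116.5917) / (25.2685 + 35.1926) = 308.9938 / 60.4611 = 5.11062

5.11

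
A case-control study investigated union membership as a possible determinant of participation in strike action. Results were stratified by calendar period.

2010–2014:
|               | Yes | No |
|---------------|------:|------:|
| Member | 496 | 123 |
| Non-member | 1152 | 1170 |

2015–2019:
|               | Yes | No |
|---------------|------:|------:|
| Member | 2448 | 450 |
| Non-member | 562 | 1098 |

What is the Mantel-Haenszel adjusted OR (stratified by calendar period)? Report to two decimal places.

OR_MH = Σ(aᵢdᵢ/nᵢ) / Σ(bᵢcᵢ/nᵢ), where nᵢ is the stratum total.
Stratum 1 (2010–2014): n = 2941; a·d/n = 496·1170/2941 = 197.3206; b·c/n = 123·1152/2941 = 48.1795
Stratum 2 (2015–2019): n = 4558; a·d/n = 2448·1098/4558 = 589.7113; b·c/n = 450·562/4558 = 55.4849
OR_MH = (197.3206 + 589.7113) / (48.1795 + 55.4849) = 787.0319 / 103.6644 = 7.59211

7.59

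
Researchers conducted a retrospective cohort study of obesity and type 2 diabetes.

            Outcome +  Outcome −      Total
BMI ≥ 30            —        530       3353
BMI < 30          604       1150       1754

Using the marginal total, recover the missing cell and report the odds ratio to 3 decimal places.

10.141

The missing cell is in the exposed row: 3353 − 530 = 2823.
So a = 2823, b = 530, c = 604, d = 1150.
OR = (a·d)/(b·c) = (2823 × 1150) / (530 × 604) = 3246450 / 320120 = 10.14135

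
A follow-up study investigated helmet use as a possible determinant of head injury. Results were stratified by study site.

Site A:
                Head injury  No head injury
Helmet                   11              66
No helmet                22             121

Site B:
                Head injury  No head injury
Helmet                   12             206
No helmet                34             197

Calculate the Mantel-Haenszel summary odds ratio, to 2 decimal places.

OR_MH = Σ(aᵢdᵢ/nᵢ) / Σ(bᵢcᵢ/nᵢ), where nᵢ is the stratum total.
Stratum 1 (Site A): n = 220; a·d/n = 11·121/220 = 6.0500; b·c/n = 66·22/220 = 6.6000
Stratum 2 (Site B): n = 449; a·d/n = 12·197/449 = 5.2650; b·c/n = 206·34/449 = 15.5991
OR_MH = (6.0500 + 5.2650) / (6.6000 + 15.5991) = 11.3150 / 22.1991 = 0.50971

0.51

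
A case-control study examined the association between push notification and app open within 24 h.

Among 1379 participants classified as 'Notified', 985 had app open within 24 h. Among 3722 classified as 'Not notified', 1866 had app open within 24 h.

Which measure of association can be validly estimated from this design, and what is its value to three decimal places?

From the description: a = 985, b = 394, c = 1866, d = 1856.
This is a case-control study: participants were sampled on outcome status, so risks in the source population cannot be estimated directly — relative risk is not valid here. The odds ratio is the appropriate measure.
OR = (a·d)/(b·c) = (985 × 1856) / (394 × 1866) = 1828160 / 735204 = 2.48660

2.487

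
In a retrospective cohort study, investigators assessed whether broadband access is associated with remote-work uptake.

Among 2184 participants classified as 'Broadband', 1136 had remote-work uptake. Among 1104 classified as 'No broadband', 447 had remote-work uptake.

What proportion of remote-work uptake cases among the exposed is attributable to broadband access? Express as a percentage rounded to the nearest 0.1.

22.2

From the description: a = 1136, b = 1048, c = 447, d = 657.
Risk in exposed = 1136/2184 = 0.52015; risk in unexposed = 447/1104 = 0.40489.
RR = 0.52015/0.40489 = 1.28466
AR% = (RR − 1)/RR × 100 = (1.28466 − 1)/1.28466 × 100 = 22.1582%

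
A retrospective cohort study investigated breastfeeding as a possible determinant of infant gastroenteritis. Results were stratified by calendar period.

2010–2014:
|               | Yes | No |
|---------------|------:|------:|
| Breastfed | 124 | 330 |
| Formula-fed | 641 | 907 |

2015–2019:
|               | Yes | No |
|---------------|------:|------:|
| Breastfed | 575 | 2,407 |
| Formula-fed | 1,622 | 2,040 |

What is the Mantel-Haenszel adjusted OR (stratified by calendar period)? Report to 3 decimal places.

0.336

OR_MH = Σ(aᵢdᵢ/nᵢ) / Σ(bᵢcᵢ/nᵢ), where nᵢ is the stratum total.
Stratum 1 (2010–2014): n = 2002; a·d/n = 124·907/2002 = 56.1778; b·c/n = 330·641/2002 = 105.6593
Stratum 2 (2015–2019): n = 6644; a·d/n = 575·2040/6644 = 176.5503; b·c/n = 2407·1622/6644 = 587.6210
OR_MH = (56.1778 + 176.5503) / (105.6593 + 587.6210) = 232.7281 / 693.2804 = 0.33569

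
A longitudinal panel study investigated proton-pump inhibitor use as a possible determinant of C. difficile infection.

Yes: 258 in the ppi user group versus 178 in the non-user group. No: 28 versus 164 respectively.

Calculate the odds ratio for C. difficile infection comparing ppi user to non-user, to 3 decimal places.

8.490

From the description: a = 258, b = 28, c = 178, d = 164.
OR = (a·d)/(b·c) = (258 × 164) / (28 × 178) = 42312 / 4984 = 8.48957
The odds of C. difficile infection are about 8.49 times as high in the ppi user group.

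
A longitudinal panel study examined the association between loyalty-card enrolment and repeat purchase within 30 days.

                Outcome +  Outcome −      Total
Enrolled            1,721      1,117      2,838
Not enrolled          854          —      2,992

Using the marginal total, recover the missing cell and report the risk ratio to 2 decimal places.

2.12

The missing cell is in the unexposed row: 2992 − 854 = 2138.
So a = 1721, b = 1117, c = 854, d = 2138.
RR = [a/(a+b)] / [c/(c+d)] = (1721/2838) / (854/2992) = 0.60641/0.28543 = 2.12458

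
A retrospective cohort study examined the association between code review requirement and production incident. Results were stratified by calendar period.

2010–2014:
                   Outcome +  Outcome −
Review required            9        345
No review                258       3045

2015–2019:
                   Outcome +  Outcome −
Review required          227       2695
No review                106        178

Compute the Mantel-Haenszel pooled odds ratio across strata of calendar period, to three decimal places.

OR_MH = Σ(aᵢdᵢ/nᵢ) / Σ(bᵢcᵢ/nᵢ), where nᵢ is the stratum total.
Stratum 1 (2010–2014): n = 3657; a·d/n = 9·3045/3657 = 7.4938; b·c/n = 345·258/3657 = 24.3396
Stratum 2 (2015–2019): n = 3206; a·d/n = 227·178/3206 = 12.6032; b·c/n = 2695·106/3206 = 89.1048
OR_MH = (7.4938 + 12.6032) / (24.3396 + 89.1048) = 20.0971 / 113.4444 = 0.17715

0.177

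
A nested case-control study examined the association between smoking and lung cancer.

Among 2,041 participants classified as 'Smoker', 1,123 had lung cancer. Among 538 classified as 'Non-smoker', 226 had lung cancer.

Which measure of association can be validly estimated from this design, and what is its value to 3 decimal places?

From the description: a = 1123, b = 918, c = 226, d = 312.
This is a nested case-control study: participants were sampled on outcome status, so risks in the source population cannot be estimated directly — relative risk is not valid here. The odds ratio is the appropriate measure.
OR = (a·d)/(b·c) = (1123 × 312) / (918 × 226) = 350376 / 207468 = 1.68882

1.689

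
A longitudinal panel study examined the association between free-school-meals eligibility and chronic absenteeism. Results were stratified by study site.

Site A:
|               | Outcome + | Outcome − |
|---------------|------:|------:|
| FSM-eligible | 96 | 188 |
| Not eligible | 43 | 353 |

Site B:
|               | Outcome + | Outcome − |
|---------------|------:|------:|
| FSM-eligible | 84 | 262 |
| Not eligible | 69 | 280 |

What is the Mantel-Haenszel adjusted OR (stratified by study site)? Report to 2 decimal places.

2.21

OR_MH = Σ(aᵢdᵢ/nᵢ) / Σ(bᵢcᵢ/nᵢ), where nᵢ is the stratum total.
Stratum 1 (Site A): n = 680; a·d/n = 96·353/680 = 49.8353; b·c/n = 188·43/680 = 11.8882
Stratum 2 (Site B): n = 695; a·d/n = 84·280/695 = 33.8417; b·c/n = 262·69/695 = 26.0115
OR_MH = (49.8353 + 33.8417) / (11.8882 + 26.0115) = 83.6770 / 37.8997 = 2.20785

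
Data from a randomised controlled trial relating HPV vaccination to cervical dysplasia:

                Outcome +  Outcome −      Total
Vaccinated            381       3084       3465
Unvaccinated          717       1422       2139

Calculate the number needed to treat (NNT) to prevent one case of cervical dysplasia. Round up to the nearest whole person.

Risk in treated group = 381/3465 = 0.10996; risk in control = 717/2139 = 0.33520.
Absolute risk reduction = 0.33520 − 0.10996 = 0.22525
NNT = 1 / ARR = 1 / 0.22525 = 4.440 → round up → 5

5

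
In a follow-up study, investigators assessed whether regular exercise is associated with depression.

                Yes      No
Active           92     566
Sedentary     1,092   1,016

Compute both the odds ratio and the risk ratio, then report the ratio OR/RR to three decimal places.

0.560

Cells: a = 92, b = 566, c = 1092, d = 1016.
OR = (92·1016)/(566·1092) = 93472/618072 = 0.15123
Risk in exposed = 92/658 = 0.13982; risk in unexposed = 1092/2108 = 0.51803; RR = 0.26990
OR/RR = 0.15123 / 0.26990 = 0.56032
The outcome is not rare, so the OR lies further from 1 than the RR.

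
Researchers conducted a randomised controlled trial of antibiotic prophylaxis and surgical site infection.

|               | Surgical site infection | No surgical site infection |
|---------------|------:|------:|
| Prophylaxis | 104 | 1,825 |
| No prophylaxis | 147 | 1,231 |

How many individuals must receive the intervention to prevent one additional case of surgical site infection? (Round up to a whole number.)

19

Risk in treated group = 104/1929 = 0.05391; risk in control = 147/1378 = 0.10668.
Absolute risk reduction = 0.10668 − 0.05391 = 0.05276
NNT = 1 / ARR = 1 / 0.05276 = 18.953 → round up → 19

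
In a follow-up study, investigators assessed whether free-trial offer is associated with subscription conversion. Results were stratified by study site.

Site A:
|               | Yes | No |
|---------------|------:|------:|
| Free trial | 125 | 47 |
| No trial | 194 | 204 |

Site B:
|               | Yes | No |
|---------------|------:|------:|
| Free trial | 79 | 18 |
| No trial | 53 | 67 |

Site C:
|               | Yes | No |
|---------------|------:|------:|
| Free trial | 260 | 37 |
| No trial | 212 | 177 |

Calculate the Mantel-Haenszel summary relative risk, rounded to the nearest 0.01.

1.60

RR_MH = Σ(aᵢ·n₀ᵢ/nᵢ) / Σ(cᵢ·n₁ᵢ/nᵢ), with n₁ᵢ = aᵢ+bᵢ (exposed), n₀ᵢ = cᵢ+dᵢ (unexposed), nᵢ = n₁ᵢ+n₀ᵢ.
Stratum 1 (Site A): n₁ = 172, n₀ = 398, n = 570; a·n₀/n = 125·398/570 = 87.2807; c·n₁/n = 194·172/570 = 58.5404
Stratum 2 (Site B): n₁ = 97, n₀ = 120, n = 217; a·n₀/n = 79·120/217 = 43.6866; c·n₁/n = 53·97/217 = 23.6912
Stratum 3 (Site C): n₁ = 297, n₀ = 389, n = 686; a·n₀/n = 260·389/686 = 147.4344; c·n₁/n = 212·297/686 = 91.7843
RR_MH = (87.2807 + 43.6866 + 147.4344) / (58.5404 + 23.6912 + 91.7843) = 278.4017 / 174.0159 = 1.59986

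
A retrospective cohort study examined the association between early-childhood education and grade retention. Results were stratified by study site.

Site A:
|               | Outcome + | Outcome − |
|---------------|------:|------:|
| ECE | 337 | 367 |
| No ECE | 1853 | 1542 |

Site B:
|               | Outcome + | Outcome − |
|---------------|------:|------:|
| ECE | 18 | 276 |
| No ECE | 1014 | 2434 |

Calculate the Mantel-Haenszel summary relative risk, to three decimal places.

RR_MH = Σ(aᵢ·n₀ᵢ/nᵢ) / Σ(cᵢ·n₁ᵢ/nᵢ), with n₁ᵢ = aᵢ+bᵢ (exposed), n₀ᵢ = cᵢ+dᵢ (unexposed), nᵢ = n₁ᵢ+n₀ᵢ.
Stratum 1 (Site A): n₁ = 704, n₀ = 3395, n = 4099; a·n₀/n = 337·3395/4099 = 279.1205; c·n₁/n = 1853·704/4099 = 318.2513
Stratum 2 (Site B): n₁ = 294, n₀ = 3448, n = 3742; a·n₀/n = 18·3448/3742 = 16.5858; c·n₁/n = 1014·294/3742 = 79.6676
RR_MH = (279.1205 + 16.5858) / (318.2513 + 79.6676) = 295.7063 / 397.9188 = 0.74313

0.743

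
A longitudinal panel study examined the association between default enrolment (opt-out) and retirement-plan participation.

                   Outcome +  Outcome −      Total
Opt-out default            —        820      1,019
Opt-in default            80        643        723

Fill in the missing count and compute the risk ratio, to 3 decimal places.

1.765

The missing cell is in the exposed row: 1019 − 820 = 199.
So a = 199, b = 820, c = 80, d = 643.
RR = [a/(a+b)] / [c/(c+d)] = (199/1019) / (80/723) = 0.19529/0.11065 = 1.76493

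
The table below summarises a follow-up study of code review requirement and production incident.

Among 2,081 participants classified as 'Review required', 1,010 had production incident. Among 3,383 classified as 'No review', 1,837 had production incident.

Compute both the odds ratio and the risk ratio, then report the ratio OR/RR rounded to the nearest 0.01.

From the description: a = 1010, b = 1071, c = 1837, d = 1546.
OR = (1010·1546)/(1071·1837) = 1561460/1967427 = 0.79366
Risk in exposed = 1010/2081 = 0.48534; risk in unexposed = 1837/3383 = 0.54301; RR = 0.89380
OR/RR = 0.79366 / 0.89380 = 0.88795
The outcome is not rare, so the OR lies further from 1 than the RR.

0.89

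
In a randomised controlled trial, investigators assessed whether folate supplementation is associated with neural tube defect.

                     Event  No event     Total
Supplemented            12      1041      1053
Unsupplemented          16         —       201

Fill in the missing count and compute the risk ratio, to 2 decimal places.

The missing cell is in the unexposed row: 201 − 16 = 185.
So a = 12, b = 1041, c = 16, d = 185.
RR = [a/(a+b)] / [c/(c+d)] = (12/1053) / (16/201) = 0.01140/0.07960 = 0.14316

0.14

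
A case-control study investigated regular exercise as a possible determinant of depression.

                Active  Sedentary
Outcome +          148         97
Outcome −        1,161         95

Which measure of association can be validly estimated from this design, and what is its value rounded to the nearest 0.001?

Reading the table with exposure as columns: a = 148 (Active, case), b = 1161 (Active, non-case), c = 97 (Sedentary, case), d = 95.
This is a case-control study: participants were sampled on outcome status, so risks in the source population cannot be estimated directly — relative risk is not valid here. The odds ratio is the appropriate measure.
OR = (a·d)/(b·c) = (148 × 95) / (1161 × 97) = 14060 / 112617 = 0.12485

0.125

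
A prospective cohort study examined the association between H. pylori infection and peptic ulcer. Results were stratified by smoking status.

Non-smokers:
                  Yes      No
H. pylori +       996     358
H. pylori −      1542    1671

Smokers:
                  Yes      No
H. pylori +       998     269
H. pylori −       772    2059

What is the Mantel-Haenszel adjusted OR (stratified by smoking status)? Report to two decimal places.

5.05

OR_MH = Σ(aᵢdᵢ/nᵢ) / Σ(bᵢcᵢ/nᵢ), where nᵢ is the stratum total.
Stratum 1 (Non-smokers): n = 4567; a·d/n = 996·1671/4567 = 364.4222; b·c/n = 358·1542/4567 = 120.8750
Stratum 2 (Smokers): n = 4098; a·d/n = 998·2059/4098 = 501.4353; b·c/n = 269·772/4098 = 50.6755
OR_MH = (364.4222 + 501.4353) / (120.8750 + 50.6755) = 865.8575 / 171.5504 = 5.04725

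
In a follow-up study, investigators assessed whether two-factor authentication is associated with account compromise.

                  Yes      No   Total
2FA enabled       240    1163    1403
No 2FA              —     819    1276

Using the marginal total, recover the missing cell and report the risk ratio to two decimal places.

0.48

The missing cell is in the unexposed row: 1276 − 819 = 457.
So a = 240, b = 1163, c = 457, d = 819.
RR = [a/(a+b)] / [c/(c+d)] = (240/1403) / (457/1276) = 0.17106/0.35815 = 0.47763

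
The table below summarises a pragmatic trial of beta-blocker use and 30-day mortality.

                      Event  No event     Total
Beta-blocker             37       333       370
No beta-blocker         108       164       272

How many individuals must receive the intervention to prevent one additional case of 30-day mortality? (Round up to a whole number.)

4

Risk in treated group = 37/370 = 0.10000; risk in control = 108/272 = 0.39706.
Absolute risk reduction = 0.39706 − 0.10000 = 0.29706
NNT = 1 / ARR = 1 / 0.29706 = 3.366 → round up → 4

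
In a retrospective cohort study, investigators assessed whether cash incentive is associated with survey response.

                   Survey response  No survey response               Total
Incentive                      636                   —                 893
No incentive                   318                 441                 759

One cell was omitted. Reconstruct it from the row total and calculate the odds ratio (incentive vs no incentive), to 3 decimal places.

The missing cell is in the exposed row: 893 − 636 = 257.
So a = 636, b = 257, c = 318, d = 441.
OR = (a·d)/(b·c) = (636 × 441) / (257 × 318) = 280476 / 81726 = 3.43191

3.432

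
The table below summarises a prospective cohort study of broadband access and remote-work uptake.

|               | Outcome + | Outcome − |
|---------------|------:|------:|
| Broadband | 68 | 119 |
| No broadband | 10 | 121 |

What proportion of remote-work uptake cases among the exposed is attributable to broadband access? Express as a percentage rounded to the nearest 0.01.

Cells: a = 68, b = 119, c = 10, d = 121.
Risk in exposed = 68/187 = 0.36364; risk in unexposed = 10/131 = 0.07634.
RR = 0.36364/0.07634 = 4.76364
AR% = (RR − 1)/RR × 100 = (4.76364 − 1)/4.76364 × 100 = 79.0076%

79.01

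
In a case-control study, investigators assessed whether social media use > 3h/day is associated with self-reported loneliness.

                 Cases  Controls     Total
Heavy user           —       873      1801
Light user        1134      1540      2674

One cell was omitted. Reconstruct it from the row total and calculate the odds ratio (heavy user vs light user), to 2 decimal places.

1.44

The missing cell is in the exposed row: 1801 − 873 = 928.
So a = 928, b = 873, c = 1134, d = 1540.
OR = (a·d)/(b·c) = (928 × 1540) / (873 × 1134) = 1429120 / 989982 = 1.44358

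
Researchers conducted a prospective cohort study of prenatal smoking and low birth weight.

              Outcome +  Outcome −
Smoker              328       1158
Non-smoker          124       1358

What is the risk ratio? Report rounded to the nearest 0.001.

Cells: a = 328, b = 1158, c = 124, d = 1358.
Risk in exposed = 328/1486 = 0.22073; risk in unexposed = 124/1482 = 0.08367.
RR = 0.22073 / 0.08367 = 2.63804
The risk among the exposed is 2.64 times that among the unexposed.

2.638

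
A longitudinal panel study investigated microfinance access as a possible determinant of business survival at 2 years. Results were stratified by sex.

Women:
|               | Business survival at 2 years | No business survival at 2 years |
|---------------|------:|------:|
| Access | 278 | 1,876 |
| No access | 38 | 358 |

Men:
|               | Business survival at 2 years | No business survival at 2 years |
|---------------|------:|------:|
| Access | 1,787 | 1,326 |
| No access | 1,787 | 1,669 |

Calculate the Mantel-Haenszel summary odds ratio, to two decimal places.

OR_MH = Σ(aᵢdᵢ/nᵢ) / Σ(bᵢcᵢ/nᵢ), where nᵢ is the stratum total.
Stratum 1 (Women): n = 2550; a·d/n = 278·358/2550 = 39.0290; b·c/n = 1876·38/2550 = 27.9561
Stratum 2 (Men): n = 6569; a·d/n = 1787·1669/6569 = 454.0269; b·c/n = 1326·1787/6569 = 360.7188
OR_MH = (39.0290 + 454.0269) / (27.9561 + 360.7188) = 493.0560 / 388.6749 = 1.26856

1.27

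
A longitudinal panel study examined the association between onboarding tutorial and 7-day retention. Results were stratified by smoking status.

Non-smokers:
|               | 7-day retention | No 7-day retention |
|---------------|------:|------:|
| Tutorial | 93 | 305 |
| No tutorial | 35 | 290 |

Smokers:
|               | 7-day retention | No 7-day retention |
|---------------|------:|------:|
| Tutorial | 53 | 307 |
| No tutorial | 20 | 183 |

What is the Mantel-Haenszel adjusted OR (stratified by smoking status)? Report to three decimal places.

2.124

OR_MH = Σ(aᵢdᵢ/nᵢ) / Σ(bᵢcᵢ/nᵢ), where nᵢ is the stratum total.
Stratum 1 (Non-smokers): n = 723; a·d/n = 93·290/723 = 37.3029; b·c/n = 305·35/723 = 14.7649
Stratum 2 (Smokers): n = 563; a·d/n = 53·183/563 = 17.2274; b·c/n = 307·20/563 = 10.9059
OR_MH = (37.3029 + 17.2274) / (14.7649 + 10.9059) = 54.5303 / 25.6707 = 2.12422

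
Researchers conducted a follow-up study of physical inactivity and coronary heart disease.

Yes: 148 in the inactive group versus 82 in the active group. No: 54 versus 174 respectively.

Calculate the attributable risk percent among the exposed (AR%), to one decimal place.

From the description: a = 148, b = 54, c = 82, d = 174.
Risk in exposed = 148/202 = 0.73267; risk in unexposed = 82/256 = 0.32031.
RR = 0.73267/0.32031 = 2.28737
AR% = (RR − 1)/RR × 100 = (2.28737 − 1)/2.28737 × 100 = 56.2817%

56.3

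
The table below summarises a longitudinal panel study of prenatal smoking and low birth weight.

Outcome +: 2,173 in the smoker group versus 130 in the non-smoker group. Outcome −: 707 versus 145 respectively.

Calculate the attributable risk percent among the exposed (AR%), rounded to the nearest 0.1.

37.3

From the description: a = 2173, b = 707, c = 130, d = 145.
Risk in exposed = 2173/2880 = 0.75451; risk in unexposed = 130/275 = 0.47273.
RR = 0.75451/0.47273 = 1.59609
AR% = (RR − 1)/RR × 100 = (1.59609 − 1)/1.59609 × 100 = 37.3468%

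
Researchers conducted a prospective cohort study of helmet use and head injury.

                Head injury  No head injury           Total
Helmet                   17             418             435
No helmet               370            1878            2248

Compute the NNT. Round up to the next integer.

8

Risk in treated group = 17/435 = 0.03908; risk in control = 370/2248 = 0.16459.
Absolute risk reduction = 0.16459 − 0.03908 = 0.12551
NNT = 1 / ARR = 1 / 0.12551 = 7.967 → round up → 8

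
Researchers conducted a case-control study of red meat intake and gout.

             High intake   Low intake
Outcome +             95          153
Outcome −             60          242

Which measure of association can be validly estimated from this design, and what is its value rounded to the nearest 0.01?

Reading the table with exposure as columns: a = 95 (High intake, case), b = 60 (High intake, non-case), c = 153 (Low intake, case), d = 242.
This is a case-control study: participants were sampled on outcome status, so risks in the source population cannot be estimated directly — relative risk is not valid here. The odds ratio is the appropriate measure.
OR = (a·d)/(b·c) = (95 × 242) / (60 × 153) = 22990 / 9180 = 2.50436

2.50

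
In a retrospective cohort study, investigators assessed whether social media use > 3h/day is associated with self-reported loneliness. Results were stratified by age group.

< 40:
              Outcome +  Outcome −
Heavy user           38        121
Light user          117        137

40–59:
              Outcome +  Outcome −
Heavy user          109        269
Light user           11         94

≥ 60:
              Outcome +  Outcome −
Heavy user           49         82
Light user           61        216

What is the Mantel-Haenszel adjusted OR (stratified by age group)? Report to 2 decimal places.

OR_MH = Σ(aᵢdᵢ/nᵢ) / Σ(bᵢcᵢ/nᵢ), where nᵢ is the stratum total.
Stratum 1 (< 40): n = 413; a·d/n = 38·137/413 = 12.6053; b·c/n = 121·117/413 = 34.2785
Stratum 2 (40–59): n = 483; a·d/n = 109·94/483 = 21.2133; b·c/n = 269·11/483 = 6.1263
Stratum 3 (≥ 60): n = 408; a·d/n = 49·216/408 = 25.9412; b·c/n = 82·61/408 = 12.2598
OR_MH = (12.6053 + 21.2133 + 25.9412) / (34.2785 + 6.1263 + 12.2598) = 59.7598 / 52.6645 = 1.13472

1.13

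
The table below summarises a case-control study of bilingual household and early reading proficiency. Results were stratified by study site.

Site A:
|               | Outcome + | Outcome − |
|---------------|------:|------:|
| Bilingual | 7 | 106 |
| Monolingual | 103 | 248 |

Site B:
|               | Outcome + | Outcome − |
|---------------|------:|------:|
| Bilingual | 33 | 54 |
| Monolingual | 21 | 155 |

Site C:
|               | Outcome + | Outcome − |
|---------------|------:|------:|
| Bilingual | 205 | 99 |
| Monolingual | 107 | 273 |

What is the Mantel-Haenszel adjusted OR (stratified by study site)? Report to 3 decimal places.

OR_MH = Σ(aᵢdᵢ/nᵢ) / Σ(bᵢcᵢ/nᵢ), where nᵢ is the stratum total.
Stratum 1 (Site A): n = 464; a·d/n = 7·248/464 = 3.7414; b·c/n = 106·103/464 = 23.5302
Stratum 2 (Site B): n = 263; a·d/n = 33·155/263 = 19.4487; b·c/n = 54·21/263 = 4.3118
Stratum 3 (Site C): n = 684; a·d/n = 205·273/684 = 81.8202; b·c/n = 99·107/684 = 15.4868
OR_MH = (3.7414 + 19.4487 + 81.8202) / (23.5302 + 4.3118 + 15.4868) = 105.0102 / 43.3288 = 2.42357

2.424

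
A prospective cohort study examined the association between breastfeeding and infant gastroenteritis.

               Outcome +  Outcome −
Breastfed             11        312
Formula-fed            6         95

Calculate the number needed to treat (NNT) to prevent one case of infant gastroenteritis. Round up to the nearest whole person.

Risk in treated group = 11/323 = 0.03406; risk in control = 6/101 = 0.05941.
Absolute risk reduction = 0.05941 − 0.03406 = 0.02535
NNT = 1 / ARR = 1 / 0.02535 = 39.447 → round up → 40

40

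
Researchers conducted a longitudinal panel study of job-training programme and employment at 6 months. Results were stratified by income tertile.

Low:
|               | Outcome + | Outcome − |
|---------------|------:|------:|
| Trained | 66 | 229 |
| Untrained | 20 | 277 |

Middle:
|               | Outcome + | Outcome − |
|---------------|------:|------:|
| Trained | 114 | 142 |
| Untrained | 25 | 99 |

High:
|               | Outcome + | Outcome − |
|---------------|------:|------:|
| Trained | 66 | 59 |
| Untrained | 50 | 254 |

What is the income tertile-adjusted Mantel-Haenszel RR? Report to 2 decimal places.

RR_MH = Σ(aᵢ·n₀ᵢ/nᵢ) / Σ(cᵢ·n₁ᵢ/nᵢ), with n₁ᵢ = aᵢ+bᵢ (exposed), n₀ᵢ = cᵢ+dᵢ (unexposed), nᵢ = n₁ᵢ+n₀ᵢ.
Stratum 1 (Low): n₁ = 295, n₀ = 297, n = 592; a·n₀/n = 66·297/592 = 33.1115; c·n₁/n = 20·295/592 = 9.9662
Stratum 2 (Middle): n₁ = 256, n₀ = 124, n = 380; a·n₀/n = 114·124/380 = 37.2000; c·n₁/n = 25·256/380 = 16.8421
Stratum 3 (High): n₁ = 125, n₀ = 304, n = 429; a·n₀/n = 66·304/429 = 46.7692; c·n₁/n = 50·125/429 = 14.5688
RR_MH = (33.1115 + 37.2000 + 46.7692) / (9.9662 + 16.8421 + 14.5688) = 117.0807 / 41.3771 = 2.82960

2.83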